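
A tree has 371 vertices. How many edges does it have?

A tree on n vertices always has exactly n - 1 edges.
For n = 371: edges = 371 - 1 = 370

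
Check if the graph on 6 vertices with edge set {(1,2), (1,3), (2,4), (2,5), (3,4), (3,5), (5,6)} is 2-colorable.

Step 1: Attempt 2-coloring using BFS:
  Start at vertex 1, assign color 0
  Color vertex 2 with color 1 (neighbor of 1)
  Color vertex 3 with color 1 (neighbor of 1)
  Color vertex 4 with color 0 (neighbor of 2)
  Color vertex 5 with color 0 (neighbor of 2)
  Color vertex 6 with color 1 (neighbor of 5)

Step 2: 2-coloring succeeded. No conflicts found.
  Set A (color 0): {1, 4, 5}
  Set B (color 1): {2, 3, 6}

The graph is bipartite with partition {1, 4, 5}, {2, 3, 6}.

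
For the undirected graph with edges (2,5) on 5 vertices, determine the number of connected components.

Step 1: Build adjacency list from edges:
  1: (none)
  2: 5
  3: (none)
  4: (none)
  5: 2

Step 2: Run BFS/DFS from vertex 1:
  Visited: {1}
  Reached 1 of 5 vertices

Step 3: Only 1 of 5 vertices reached. Graph is disconnected.
Connected components: {1}, {2, 5}, {3}, {4}
Number of connected components: 4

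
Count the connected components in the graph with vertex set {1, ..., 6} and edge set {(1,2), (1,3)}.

Step 1: Build adjacency list from edges:
  1: 2, 3
  2: 1
  3: 1
  4: (none)
  5: (none)
  6: (none)

Step 2: Run BFS/DFS from vertex 1:
  Visited: {1, 2, 3}
  Reached 3 of 6 vertices

Step 3: Only 3 of 6 vertices reached. Graph is disconnected.
Connected components: {1, 2, 3}, {4}, {5}, {6}
Number of connected components: 4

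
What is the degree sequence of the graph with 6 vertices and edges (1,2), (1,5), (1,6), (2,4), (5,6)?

Step 1: Count edges incident to each vertex:
  deg(1) = 3 (neighbors: 2, 5, 6)
  deg(2) = 2 (neighbors: 1, 4)
  deg(3) = 0 (neighbors: none)
  deg(4) = 1 (neighbors: 2)
  deg(5) = 2 (neighbors: 1, 6)
  deg(6) = 2 (neighbors: 1, 5)

Step 2: Sort degrees in non-increasing order:
  Degrees: [3, 2, 0, 1, 2, 2] -> sorted: [3, 2, 2, 2, 1, 0]

Degree sequence: [3, 2, 2, 2, 1, 0]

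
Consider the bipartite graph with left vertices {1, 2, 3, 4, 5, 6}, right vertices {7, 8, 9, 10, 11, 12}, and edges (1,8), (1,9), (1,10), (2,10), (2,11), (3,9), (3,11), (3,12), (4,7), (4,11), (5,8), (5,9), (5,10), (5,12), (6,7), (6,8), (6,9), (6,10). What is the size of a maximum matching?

Step 1: List the neighbors of each left vertex:
  1: 8, 9, 10
  2: 10, 11
  3: 9, 11, 12
  4: 7, 11
  5: 8, 9, 10, 12
  6: 7, 8, 9, 10

Step 2: Greedily match left vertices, then look for augmenting paths:
  Match 1 -- 8
  Match 2 -- 10
  Match 3 -- 9
  Match 4 -- 11
  Match 5 -- 12
  Match 6 -- 7
  No augmenting path remains.

Step 3: Verify this is maximum:
  Matching size 6 = min(|L|, |R|) = min(6, 6), which is an upper bound, so this matching is maximum.

Maximum matching: {(1,8), (2,10), (3,9), (4,11), (5,12), (6,7)}
Size: 6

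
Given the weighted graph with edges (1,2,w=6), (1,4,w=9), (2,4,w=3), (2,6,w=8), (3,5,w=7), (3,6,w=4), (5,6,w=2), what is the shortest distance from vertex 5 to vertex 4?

Step 1: Build adjacency list with weights:
  1: 2(w=6), 4(w=9)
  2: 1(w=6), 4(w=3), 6(w=8)
  3: 5(w=7), 6(w=4)
  4: 1(w=9), 2(w=3)
  5: 3(w=7), 6(w=2)
  6: 2(w=8), 3(w=4), 5(w=2)

Step 2: Apply Dijkstra's algorithm from vertex 5:
  Visit vertex 5 (distance=0)
    Update dist[3] = 7
    Update dist[6] = 2
  Visit vertex 6 (distance=2)
    Update dist[2] = 10
    Update dist[3] = 6
  Visit vertex 3 (distance=6)
  Visit vertex 2 (distance=10)
    Update dist[1] = 16
    Update dist[4] = 13
  Visit vertex 4 (distance=13)

Step 3: Shortest path: 5 -> 6 -> 2 -> 4
Total weight: 2 + 8 + 3 = 13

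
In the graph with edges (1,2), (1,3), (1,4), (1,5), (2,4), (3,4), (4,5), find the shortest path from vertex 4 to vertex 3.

Step 1: Build adjacency list:
  1: 2, 3, 4, 5
  2: 1, 4
  3: 1, 4
  4: 1, 2, 3, 5
  5: 1, 4

Step 2: BFS from vertex 4 to find shortest path to 3:
  vertex 1 reached at distance 1
  vertex 2 reached at distance 1
  vertex 3 reached at distance 1

Step 3: Shortest path: 4 -> 3
Path length: 1 edge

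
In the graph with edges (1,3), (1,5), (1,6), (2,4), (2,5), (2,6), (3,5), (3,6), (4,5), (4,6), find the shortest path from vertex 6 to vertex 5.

Step 1: Build adjacency list:
  1: 3, 5, 6
  2: 4, 5, 6
  3: 1, 5, 6
  4: 2, 5, 6
  5: 1, 2, 3, 4
  6: 1, 2, 3, 4

Step 2: BFS from vertex 6 to find shortest path to 5:
  vertex 1 reached at distance 1
  vertex 2 reached at distance 1
  vertex 3 reached at distance 1
  vertex 4 reached at distance 1
  vertex 5 reached at distance 2

Step 3: Shortest path: 6 -> 4 -> 5
Path length: 2 edges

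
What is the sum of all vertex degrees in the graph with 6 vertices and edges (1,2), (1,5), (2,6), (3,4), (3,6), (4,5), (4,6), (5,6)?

Step 1: Count edges incident to each vertex:
  deg(1) = 2 (neighbors: 2, 5)
  deg(2) = 2 (neighbors: 1, 6)
  deg(3) = 2 (neighbors: 4, 6)
  deg(4) = 3 (neighbors: 3, 5, 6)
  deg(5) = 3 (neighbors: 1, 4, 6)
  deg(6) = 4 (neighbors: 2, 3, 4, 5)

Step 2: Sum all degrees:
  2 + 2 + 2 + 3 + 3 + 4 = 16

Verification: sum of degrees = 2 * |E| = 2 * 8 = 16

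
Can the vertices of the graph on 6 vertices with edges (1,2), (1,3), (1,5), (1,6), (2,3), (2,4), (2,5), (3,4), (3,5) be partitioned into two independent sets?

Step 1: Attempt 2-coloring using BFS:
  Start at vertex 1, assign color 0
  Color vertex 2 with color 1 (neighbor of 1)
  Color vertex 3 with color 1 (neighbor of 1)
  Color vertex 5 with color 1 (neighbor of 1)
  Color vertex 6 with color 1 (neighbor of 1)

Step 2: Conflict found! Vertices 2 and 3 are adjacent but have the same color.
This means the graph contains an odd cycle.

The graph is NOT bipartite.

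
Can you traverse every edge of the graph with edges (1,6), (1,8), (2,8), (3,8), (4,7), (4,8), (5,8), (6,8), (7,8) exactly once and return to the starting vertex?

Step 1: Find the degree of each vertex:
  deg(1) = 2
  deg(2) = 1
  deg(3) = 1
  deg(4) = 2
  deg(5) = 1
  deg(6) = 2
  deg(7) = 2
  deg(8) = 7

Step 2: Count vertices with odd degree:
  Odd-degree vertices: 2, 3, 5, 8 (4 total)

Step 3: Apply Euler's theorem:
  - Eulerian circuit exists iff graph is connected and all vertices have even degree
  - Eulerian path exists iff graph is connected and has 0 or 2 odd-degree vertices

Graph has 4 odd-degree vertices (need 0 or 2).
Neither Eulerian path nor Eulerian circuit exists.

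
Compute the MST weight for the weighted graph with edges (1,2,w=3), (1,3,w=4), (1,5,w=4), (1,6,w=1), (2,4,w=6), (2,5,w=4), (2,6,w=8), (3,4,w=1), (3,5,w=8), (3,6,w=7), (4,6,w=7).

Apply Kruskal's algorithm (sort edges by weight, add if no cycle):

Sorted edges by weight:
  (1,6) w=1
  (3,4) w=1
  (1,2) w=3
  (1,5) w=4
  (1,3) w=4
  (2,5) w=4
  (2,4) w=6
  (3,6) w=7
  (4,6) w=7
  (2,6) w=8
  (3,5) w=8

Add edge (1,6) w=1 -- no cycle. Running total: 1
Add edge (3,4) w=1 -- no cycle. Running total: 2
Add edge (1,2) w=3 -- no cycle. Running total: 5
Add edge (1,5) w=4 -- no cycle. Running total: 9
Add edge (1,3) w=4 -- no cycle. Running total: 13

MST edges: (1,6,w=1), (3,4,w=1), (1,2,w=3), (1,5,w=4), (1,3,w=4)
Total MST weight: 1 + 1 + 3 + 4 + 4 = 13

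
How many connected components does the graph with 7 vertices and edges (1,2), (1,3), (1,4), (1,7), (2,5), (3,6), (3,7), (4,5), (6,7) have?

Step 1: Build adjacency list from edges:
  1: 2, 3, 4, 7
  2: 1, 5
  3: 1, 6, 7
  4: 1, 5
  5: 2, 4
  6: 3, 7
  7: 1, 3, 6

Step 2: Run BFS/DFS from vertex 1:
  Visited: {1, 2, 3, 4, 7, 5, 6}
  Reached 7 of 7 vertices

Step 3: All 7 vertices reached from vertex 1, so the graph is connected.
Number of connected components: 1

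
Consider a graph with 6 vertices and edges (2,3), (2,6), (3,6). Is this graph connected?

Step 1: Build adjacency list from edges:
  1: (none)
  2: 3, 6
  3: 2, 6
  4: (none)
  5: (none)
  6: 2, 3

Step 2: Run BFS/DFS from vertex 1:
  Visited: {1}
  Reached 1 of 6 vertices

Step 3: Only 1 of 6 vertices reached. Graph is disconnected.
Connected components: {1}, {2, 3, 6}, {4}, {5}
Answer: No, the graph is not connected (4 components).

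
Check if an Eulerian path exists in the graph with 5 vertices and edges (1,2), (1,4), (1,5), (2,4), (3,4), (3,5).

Step 1: Find the degree of each vertex:
  deg(1) = 3
  deg(2) = 2
  deg(3) = 2
  deg(4) = 3
  deg(5) = 2

Step 2: Count vertices with odd degree:
  Odd-degree vertices: 1, 4 (2 total)

Step 3: Apply Euler's theorem:
  - Eulerian circuit exists iff graph is connected and all vertices have even degree
  - Eulerian path exists iff graph is connected and has 0 or 2 odd-degree vertices

Graph is connected with exactly 2 odd-degree vertices (1, 4).
Eulerian path exists (starting and ending at the odd-degree vertices), but no Eulerian circuit.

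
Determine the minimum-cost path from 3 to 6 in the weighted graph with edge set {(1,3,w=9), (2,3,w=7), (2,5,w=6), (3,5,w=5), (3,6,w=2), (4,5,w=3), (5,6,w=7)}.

Step 1: Build adjacency list with weights:
  1: 3(w=9)
  2: 3(w=7), 5(w=6)
  3: 1(w=9), 2(w=7), 5(w=5), 6(w=2)
  4: 5(w=3)
  5: 2(w=6), 3(w=5), 4(w=3), 6(w=7)
  6: 3(w=2), 5(w=7)

Step 2: Apply Dijkstra's algorithm from vertex 3:
  Visit vertex 3 (distance=0)
    Update dist[1] = 9
    Update dist[2] = 7
    Update dist[5] = 5
    Update dist[6] = 2
  Visit vertex 6 (distance=2)

Step 3: Shortest path: 3 -> 6
Total weight: 2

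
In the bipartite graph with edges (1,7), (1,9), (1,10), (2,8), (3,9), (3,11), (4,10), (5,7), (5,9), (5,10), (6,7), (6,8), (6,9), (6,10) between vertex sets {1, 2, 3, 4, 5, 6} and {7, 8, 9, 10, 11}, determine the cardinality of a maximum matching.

Step 1: List the neighbors of each left vertex:
  1: 7, 9, 10
  2: 8
  3: 9, 11
  4: 10
  5: 7, 9, 10
  6: 7, 8, 9, 10

Step 2: Greedily match left vertices, then look for augmenting paths:
  Match 1 -- 7
  Match 2 -- 8
  Match 3 -- 11
  Match 4 -- 10
  Match 5 -- 9
  No augmenting path remains.

Step 3: Verify this is maximum:
  Matching size 5 = min(|L|, |R|) = min(6, 5), which is an upper bound, so this matching is maximum.

Maximum matching: {(1,7), (2,8), (3,11), (4,10), (5,9)}
Size: 5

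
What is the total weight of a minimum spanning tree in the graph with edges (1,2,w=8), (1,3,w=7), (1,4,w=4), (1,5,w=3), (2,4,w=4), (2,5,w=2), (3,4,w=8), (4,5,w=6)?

Apply Kruskal's algorithm (sort edges by weight, add if no cycle):

Sorted edges by weight:
  (2,5) w=2
  (1,5) w=3
  (1,4) w=4
  (2,4) w=4
  (4,5) w=6
  (1,3) w=7
  (1,2) w=8
  (3,4) w=8

Add edge (2,5) w=2 -- no cycle. Running total: 2
Add edge (1,5) w=3 -- no cycle. Running total: 5
Add edge (1,4) w=4 -- no cycle. Running total: 9
Skip edge (2,4) w=4 -- would create cycle
Skip edge (4,5) w=6 -- would create cycle
Add edge (1,3) w=7 -- no cycle. Running total: 16

MST edges: (2,5,w=2), (1,5,w=3), (1,4,w=4), (1,3,w=7)
Total MST weight: 2 + 3 + 4 + 7 = 16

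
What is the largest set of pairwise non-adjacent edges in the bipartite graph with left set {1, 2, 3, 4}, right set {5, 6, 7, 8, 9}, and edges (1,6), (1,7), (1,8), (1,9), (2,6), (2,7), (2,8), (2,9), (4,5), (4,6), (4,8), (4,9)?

Step 1: List the neighbors of each left vertex:
  1: 6, 7, 8, 9
  2: 6, 7, 8, 9
  3: (none)
  4: 5, 6, 8, 9

Step 2: Greedily match left vertices, then look for augmenting paths:
  Match 1 -- 6
  Match 2 -- 7
  Match 4 -- 5
  No augmenting path remains.

Step 3: Verify this is maximum:
  Matching has size 3. The vertex set {1, 2, 4} covers every edge and has size 3; any matching has at most one edge per cover vertex, so 3 is maximum (König's theorem).

Maximum matching: {(1,6), (2,7), (4,5)}
Size: 3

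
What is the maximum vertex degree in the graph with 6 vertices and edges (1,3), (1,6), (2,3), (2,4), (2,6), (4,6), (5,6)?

Step 1: Count edges incident to each vertex:
  deg(1) = 2 (neighbors: 3, 6)
  deg(2) = 3 (neighbors: 3, 4, 6)
  deg(3) = 2 (neighbors: 1, 2)
  deg(4) = 2 (neighbors: 2, 6)
  deg(5) = 1 (neighbors: 6)
  deg(6) = 4 (neighbors: 1, 2, 4, 5)

Step 2: Find maximum:
  max(2, 3, 2, 2, 1, 4) = 4 (vertex 6)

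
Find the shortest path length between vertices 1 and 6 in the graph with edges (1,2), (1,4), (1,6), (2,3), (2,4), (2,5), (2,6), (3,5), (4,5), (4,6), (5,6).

Step 1: Build adjacency list:
  1: 2, 4, 6
  2: 1, 3, 4, 5, 6
  3: 2, 5
  4: 1, 2, 5, 6
  5: 2, 3, 4, 6
  6: 1, 2, 4, 5

Step 2: BFS from vertex 1 to find shortest path to 6:
  vertex 2 reached at distance 1
  vertex 4 reached at distance 1
  vertex 6 reached at distance 1

Step 3: Shortest path: 1 -> 6
Path length: 1 edge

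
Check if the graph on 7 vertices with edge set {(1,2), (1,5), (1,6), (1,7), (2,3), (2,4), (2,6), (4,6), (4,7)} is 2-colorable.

Step 1: Attempt 2-coloring using BFS:
  Start at vertex 1, assign color 0
  Color vertex 2 with color 1 (neighbor of 1)
  Color vertex 5 with color 1 (neighbor of 1)
  Color vertex 6 with color 1 (neighbor of 1)
  Color vertex 7 with color 1 (neighbor of 1)
  Color vertex 3 with color 0 (neighbor of 2)
  Color vertex 4 with color 0 (neighbor of 2)

Step 2: Conflict found! Vertices 2 and 6 are adjacent but have the same color.
This means the graph contains an odd cycle.

The graph is NOT bipartite.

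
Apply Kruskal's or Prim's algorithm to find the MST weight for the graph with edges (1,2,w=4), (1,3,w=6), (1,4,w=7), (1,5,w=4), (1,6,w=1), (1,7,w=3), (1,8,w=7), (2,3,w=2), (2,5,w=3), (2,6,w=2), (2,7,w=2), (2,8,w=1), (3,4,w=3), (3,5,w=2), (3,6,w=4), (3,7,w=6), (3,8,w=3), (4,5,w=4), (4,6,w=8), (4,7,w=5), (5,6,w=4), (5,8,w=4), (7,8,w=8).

Apply Kruskal's algorithm (sort edges by weight, add if no cycle):

Sorted edges by weight:
  (1,6) w=1
  (2,8) w=1
  (2,3) w=2
  (2,6) w=2
  (2,7) w=2
  (3,5) w=2
  (1,7) w=3
  (2,5) w=3
  (3,4) w=3
  (3,8) w=3
  (1,5) w=4
  (1,2) w=4
  (3,6) w=4
  (4,5) w=4
  (5,6) w=4
  (5,8) w=4
  (4,7) w=5
  (1,3) w=6
  (3,7) w=6
  (1,8) w=7
  (1,4) w=7
  (4,6) w=8
  (7,8) w=8

Add edge (1,6) w=1 -- no cycle. Running total: 1
Add edge (2,8) w=1 -- no cycle. Running total: 2
Add edge (2,3) w=2 -- no cycle. Running total: 4
Add edge (2,6) w=2 -- no cycle. Running total: 6
Add edge (2,7) w=2 -- no cycle. Running total: 8
Add edge (3,5) w=2 -- no cycle. Running total: 10
Skip edge (1,7) w=3 -- would create cycle
Skip edge (2,5) w=3 -- would create cycle
Add edge (3,4) w=3 -- no cycle. Running total: 13

MST edges: (1,6,w=1), (2,8,w=1), (2,3,w=2), (2,6,w=2), (2,7,w=2), (3,5,w=2), (3,4,w=3)
Total MST weight: 1 + 1 + 2 + 2 + 2 + 2 + 3 = 13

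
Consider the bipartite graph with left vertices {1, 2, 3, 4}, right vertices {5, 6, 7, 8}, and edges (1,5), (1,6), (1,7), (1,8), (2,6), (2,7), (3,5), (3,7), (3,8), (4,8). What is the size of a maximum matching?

Step 1: List the neighbors of each left vertex:
  1: 5, 6, 7, 8
  2: 6, 7
  3: 5, 7, 8
  4: 8

Step 2: Greedily match left vertices, then look for augmenting paths:
  Match 1 -- 5
  Match 2 -- 6
  Match 3 -- 7
  Match 4 -- 8
  No augmenting path remains.

Step 3: Verify this is maximum:
  Matching size 4 = min(|L|, |R|) = min(4, 4), which is an upper bound, so this matching is maximum.

Maximum matching: {(1,5), (2,6), (3,7), (4,8)}
Size: 4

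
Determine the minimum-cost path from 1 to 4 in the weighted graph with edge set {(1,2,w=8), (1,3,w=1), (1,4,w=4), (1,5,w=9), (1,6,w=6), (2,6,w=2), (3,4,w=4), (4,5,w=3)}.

Step 1: Build adjacency list with weights:
  1: 2(w=8), 3(w=1), 4(w=4), 5(w=9), 6(w=6)
  2: 1(w=8), 6(w=2)
  3: 1(w=1), 4(w=4)
  4: 1(w=4), 3(w=4), 5(w=3)
  5: 1(w=9), 4(w=3)
  6: 1(w=6), 2(w=2)

Step 2: Apply Dijkstra's algorithm from vertex 1:
  Visit vertex 1 (distance=0)
    Update dist[2] = 8
    Update dist[3] = 1
    Update dist[4] = 4
    Update dist[5] = 9
    Update dist[6] = 6
  Visit vertex 3 (distance=1)
  Visit vertex 4 (distance=4)
    Update dist[5] = 7

Step 3: Shortest path: 1 -> 4
Total weight: 4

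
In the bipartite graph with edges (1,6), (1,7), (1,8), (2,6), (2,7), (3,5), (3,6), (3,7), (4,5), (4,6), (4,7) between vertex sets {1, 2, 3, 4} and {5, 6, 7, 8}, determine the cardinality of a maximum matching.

Step 1: List the neighbors of each left vertex:
  1: 6, 7, 8
  2: 6, 7
  3: 5, 6, 7
  4: 5, 6, 7

Step 2: Greedily match left vertices, then look for augmenting paths:
  Match 1 -- 8
  Match 2 -- 7
  Match 3 -- 5
  Match 4 -- 6
  No augmenting path remains.

Step 3: Verify this is maximum:
  Matching size 4 = min(|L|, |R|) = min(4, 4), which is an upper bound, so this matching is maximum.

Maximum matching: {(1,8), (2,7), (3,5), (4,6)}
Size: 4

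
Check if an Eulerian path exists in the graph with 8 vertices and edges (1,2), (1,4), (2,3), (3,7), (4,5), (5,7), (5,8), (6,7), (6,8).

Step 1: Find the degree of each vertex:
  deg(1) = 2
  deg(2) = 2
  deg(3) = 2
  deg(4) = 2
  deg(5) = 3
  deg(6) = 2
  deg(7) = 3
  deg(8) = 2

Step 2: Count vertices with odd degree:
  Odd-degree vertices: 5, 7 (2 total)

Step 3: Apply Euler's theorem:
  - Eulerian circuit exists iff graph is connected and all vertices have even degree
  - Eulerian path exists iff graph is connected and has 0 or 2 odd-degree vertices

Graph is connected with exactly 2 odd-degree vertices (5, 7).
Eulerian path exists (starting and ending at the odd-degree vertices), but no Eulerian circuit.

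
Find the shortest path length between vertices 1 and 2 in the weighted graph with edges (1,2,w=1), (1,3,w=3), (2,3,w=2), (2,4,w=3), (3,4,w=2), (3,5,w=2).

Step 1: Build adjacency list with weights:
  1: 2(w=1), 3(w=3)
  2: 1(w=1), 3(w=2), 4(w=3)
  3: 1(w=3), 2(w=2), 4(w=2), 5(w=2)
  4: 2(w=3), 3(w=2)
  5: 3(w=2)

Step 2: Apply Dijkstra's algorithm from vertex 1:
  Visit vertex 1 (distance=0)
    Update dist[2] = 1
    Update dist[3] = 3
  Visit vertex 2 (distance=1)
    Update dist[4] = 4

Step 3: Shortest path: 1 -> 2
Total weight: 1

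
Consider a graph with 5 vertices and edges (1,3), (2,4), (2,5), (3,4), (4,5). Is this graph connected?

Step 1: Build adjacency list from edges:
  1: 3
  2: 4, 5
  3: 1, 4
  4: 2, 3, 5
  5: 2, 4

Step 2: Run BFS/DFS from vertex 1:
  Visited: {1, 3, 4, 2, 5}
  Reached 5 of 5 vertices

Step 3: All 5 vertices reached from vertex 1, so the graph is connected.
Answer: Yes, the graph is connected.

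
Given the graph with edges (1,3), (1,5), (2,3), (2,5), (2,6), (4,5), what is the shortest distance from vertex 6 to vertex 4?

Step 1: Build adjacency list:
  1: 3, 5
  2: 3, 5, 6
  3: 1, 2
  4: 5
  5: 1, 2, 4
  6: 2

Step 2: BFS from vertex 6 to find shortest path to 4:
  vertex 2 reached at distance 1
  vertex 3 reached at distance 2
  vertex 5 reached at distance 2
  vertex 1 reached at distance 3
  vertex 4 reached at distance 3

Step 3: Shortest path: 6 -> 2 -> 5 -> 4
Path length: 3 edges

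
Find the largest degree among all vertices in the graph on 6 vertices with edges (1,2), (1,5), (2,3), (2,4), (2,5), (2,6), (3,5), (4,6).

Step 1: Count edges incident to each vertex:
  deg(1) = 2 (neighbors: 2, 5)
  deg(2) = 5 (neighbors: 1, 3, 4, 5, 6)
  deg(3) = 2 (neighbors: 2, 5)
  deg(4) = 2 (neighbors: 2, 6)
  deg(5) = 3 (neighbors: 1, 2, 3)
  deg(6) = 2 (neighbors: 2, 4)

Step 2: Find maximum:
  max(2, 5, 2, 2, 3, 2) = 5 (vertex 2)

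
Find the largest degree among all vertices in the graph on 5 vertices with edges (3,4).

Step 1: Count edges incident to each vertex:
  deg(1) = 0 (neighbors: none)
  deg(2) = 0 (neighbors: none)
  deg(3) = 1 (neighbors: 4)
  deg(4) = 1 (neighbors: 3)
  deg(5) = 0 (neighbors: none)

Step 2: Find maximum:
  max(0, 0, 1, 1, 0) = 1 (vertex 3)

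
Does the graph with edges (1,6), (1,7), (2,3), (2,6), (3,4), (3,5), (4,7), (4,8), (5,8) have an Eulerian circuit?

Step 1: Find the degree of each vertex:
  deg(1) = 2
  deg(2) = 2
  deg(3) = 3
  deg(4) = 3
  deg(5) = 2
  deg(6) = 2
  deg(7) = 2
  deg(8) = 2

Step 2: Count vertices with odd degree:
  Odd-degree vertices: 3, 4 (2 total)

Step 3: Apply Euler's theorem:
  - Eulerian circuit exists iff graph is connected and all vertices have even degree
  - Eulerian path exists iff graph is connected and has 0 or 2 odd-degree vertices

Graph is connected with exactly 2 odd-degree vertices (3, 4).
Eulerian path exists (starting and ending at the odd-degree vertices), but no Eulerian circuit.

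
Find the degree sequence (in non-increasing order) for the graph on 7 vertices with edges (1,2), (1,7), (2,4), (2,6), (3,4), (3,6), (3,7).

Step 1: Count edges incident to each vertex:
  deg(1) = 2 (neighbors: 2, 7)
  deg(2) = 3 (neighbors: 1, 4, 6)
  deg(3) = 3 (neighbors: 4, 6, 7)
  deg(4) = 2 (neighbors: 2, 3)
  deg(5) = 0 (neighbors: none)
  deg(6) = 2 (neighbors: 2, 3)
  deg(7) = 2 (neighbors: 1, 3)

Step 2: Sort degrees in non-increasing order:
  Degrees: [2, 3, 3, 2, 0, 2, 2] -> sorted: [3, 3, 2, 2, 2, 2, 0]

Degree sequence: [3, 3, 2, 2, 2, 2, 0]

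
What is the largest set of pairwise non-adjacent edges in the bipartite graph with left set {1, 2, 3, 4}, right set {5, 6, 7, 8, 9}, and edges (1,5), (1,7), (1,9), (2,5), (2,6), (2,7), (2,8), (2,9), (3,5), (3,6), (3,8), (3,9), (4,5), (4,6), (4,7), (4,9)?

Step 1: List the neighbors of each left vertex:
  1: 5, 7, 9
  2: 5, 6, 7, 8, 9
  3: 5, 6, 8, 9
  4: 5, 6, 7, 9

Step 2: Greedily match left vertices, then look for augmenting paths:
  Match 1 -- 5
  Match 2 -- 6
  Match 3 -- 8
  Match 4 -- 7
  No augmenting path remains.

Step 3: Verify this is maximum:
  Matching size 4 = min(|L|, |R|) = min(4, 5), which is an upper bound, so this matching is maximum.

Maximum matching: {(1,5), (2,6), (3,8), (4,7)}
Size: 4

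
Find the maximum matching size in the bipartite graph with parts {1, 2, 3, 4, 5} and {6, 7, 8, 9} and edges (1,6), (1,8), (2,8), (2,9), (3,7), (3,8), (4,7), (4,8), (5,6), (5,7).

Step 1: List the neighbors of each left vertex:
  1: 6, 8
  2: 8, 9
  3: 7, 8
  4: 7, 8
  5: 6, 7

Step 2: Greedily match left vertices, then look for augmenting paths:
  Match 1 -- 6
  Match 2 -- 9
  Match 3 -- 7
  Match 4 -- 8
  No augmenting path remains.

Step 3: Verify this is maximum:
  Matching size 4 = min(|L|, |R|) = min(5, 4), which is an upper bound, so this matching is maximum.

Maximum matching: {(1,6), (2,9), (3,7), (4,8)}
Size: 4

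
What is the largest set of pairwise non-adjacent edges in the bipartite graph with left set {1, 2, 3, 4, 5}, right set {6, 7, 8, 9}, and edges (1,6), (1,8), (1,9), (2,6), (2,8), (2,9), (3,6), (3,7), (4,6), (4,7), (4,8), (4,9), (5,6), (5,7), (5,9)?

Step 1: List the neighbors of each left vertex:
  1: 6, 8, 9
  2: 6, 8, 9
  3: 6, 7
  4: 6, 7, 8, 9
  5: 6, 7, 9

Step 2: Greedily match left vertices, then look for augmenting paths:
  Match 1 -- 6
  Match 2 -- 8
  Match 3 -- 7
  Match 4 -- 9
  No augmenting path remains.

Step 3: Verify this is maximum:
  Matching size 4 = min(|L|, |R|) = min(5, 4), which is an upper bound, so this matching is maximum.

Maximum matching: {(1,6), (2,8), (3,7), (4,9)}
Size: 4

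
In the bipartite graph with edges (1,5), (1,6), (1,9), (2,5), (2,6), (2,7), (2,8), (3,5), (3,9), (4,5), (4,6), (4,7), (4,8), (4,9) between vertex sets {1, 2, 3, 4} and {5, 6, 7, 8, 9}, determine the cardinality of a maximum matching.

Step 1: List the neighbors of each left vertex:
  1: 5, 6, 9
  2: 5, 6, 7, 8
  3: 5, 9
  4: 5, 6, 7, 8, 9

Step 2: Greedily match left vertices, then look for augmenting paths:
  Match 1 -- 5
  Match 2 -- 6
  Match 3 -- 9
  Match 4 -- 7
  No augmenting path remains.

Step 3: Verify this is maximum:
  Matching size 4 = min(|L|, |R|) = min(4, 5), which is an upper bound, so this matching is maximum.

Maximum matching: {(1,5), (2,6), (3,9), (4,7)}
Size: 4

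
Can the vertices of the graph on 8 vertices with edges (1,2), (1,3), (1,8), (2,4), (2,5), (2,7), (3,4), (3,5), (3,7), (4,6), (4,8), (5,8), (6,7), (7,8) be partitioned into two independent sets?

Step 1: Attempt 2-coloring using BFS:
  Start at vertex 1, assign color 0
  Color vertex 2 with color 1 (neighbor of 1)
  Color vertex 3 with color 1 (neighbor of 1)
  Color vertex 8 with color 1 (neighbor of 1)
  Color vertex 4 with color 0 (neighbor of 2)
  Color vertex 5 with color 0 (neighbor of 2)
  Color vertex 7 with color 0 (neighbor of 2)
  Color vertex 6 with color 1 (neighbor of 4)

Step 2: 2-coloring succeeded. No conflicts found.
  Set A (color 0): {1, 4, 5, 7}
  Set B (color 1): {2, 3, 6, 8}

The graph is bipartite with partition {1, 4, 5, 7}, {2, 3, 6, 8}.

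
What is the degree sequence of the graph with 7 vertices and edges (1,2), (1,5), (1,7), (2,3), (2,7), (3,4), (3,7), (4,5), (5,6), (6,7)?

Step 1: Count edges incident to each vertex:
  deg(1) = 3 (neighbors: 2, 5, 7)
  deg(2) = 3 (neighbors: 1, 3, 7)
  deg(3) = 3 (neighbors: 2, 4, 7)
  deg(4) = 2 (neighbors: 3, 5)
  deg(5) = 3 (neighbors: 1, 4, 6)
  deg(6) = 2 (neighbors: 5, 7)
  deg(7) = 4 (neighbors: 1, 2, 3, 6)

Step 2: Sort degrees in non-increasing order:
  Degrees: [3, 3, 3, 2, 3, 2, 4] -> sorted: [4, 3, 3, 3, 3, 2, 2]

Degree sequence: [4, 3, 3, 3, 3, 2, 2]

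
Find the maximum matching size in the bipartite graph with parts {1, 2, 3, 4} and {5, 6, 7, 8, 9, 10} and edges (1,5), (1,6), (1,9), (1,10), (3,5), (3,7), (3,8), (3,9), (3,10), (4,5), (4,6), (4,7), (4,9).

Step 1: List the neighbors of each left vertex:
  1: 5, 6, 9, 10
  2: (none)
  3: 5, 7, 8, 9, 10
  4: 5, 6, 7, 9

Step 2: Greedily match left vertices, then look for augmenting paths:
  Match 1 -- 5
  Match 3 -- 7
  Match 4 -- 6
  No augmenting path remains.

Step 3: Verify this is maximum:
  Matching has size 3. The vertex set {1, 3, 4} covers every edge and has size 3; any matching has at most one edge per cover vertex, so 3 is maximum (König's theorem).

Maximum matching: {(1,5), (3,7), (4,6)}
Size: 3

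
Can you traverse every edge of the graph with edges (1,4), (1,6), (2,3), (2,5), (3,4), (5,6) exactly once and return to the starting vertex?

Step 1: Find the degree of each vertex:
  deg(1) = 2
  deg(2) = 2
  deg(3) = 2
  deg(4) = 2
  deg(5) = 2
  deg(6) = 2

Step 2: Count vertices with odd degree:
  All vertices have even degree (0 odd-degree vertices)

Step 3: Apply Euler's theorem:
  - Eulerian circuit exists iff graph is connected and all vertices have even degree
  - Eulerian path exists iff graph is connected and has 0 or 2 odd-degree vertices

Graph is connected with 0 odd-degree vertices.
Both Eulerian circuit and Eulerian path exist.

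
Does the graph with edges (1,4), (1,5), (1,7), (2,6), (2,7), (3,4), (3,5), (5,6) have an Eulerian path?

Step 1: Find the degree of each vertex:
  deg(1) = 3
  deg(2) = 2
  deg(3) = 2
  deg(4) = 2
  deg(5) = 3
  deg(6) = 2
  deg(7) = 2

Step 2: Count vertices with odd degree:
  Odd-degree vertices: 1, 5 (2 total)

Step 3: Apply Euler's theorem:
  - Eulerian circuit exists iff graph is connected and all vertices have even degree
  - Eulerian path exists iff graph is connected and has 0 or 2 odd-degree vertices

Graph is connected with exactly 2 odd-degree vertices (1, 5).
Eulerian path exists (starting and ending at the odd-degree vertices), but no Eulerian circuit.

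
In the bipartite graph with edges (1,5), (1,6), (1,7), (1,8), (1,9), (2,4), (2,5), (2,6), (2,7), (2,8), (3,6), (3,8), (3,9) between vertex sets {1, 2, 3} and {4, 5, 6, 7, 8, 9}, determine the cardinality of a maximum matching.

Step 1: List the neighbors of each left vertex:
  1: 5, 6, 7, 8, 9
  2: 4, 5, 6, 7, 8
  3: 6, 8, 9

Step 2: Greedily match left vertices, then look for augmenting paths:
  Match 1 -- 5
  Match 2 -- 4
  Match 3 -- 6
  No augmenting path remains.

Step 3: Verify this is maximum:
  Matching size 3 = min(|L|, |R|) = min(3, 6), which is an upper bound, so this matching is maximum.

Maximum matching: {(1,5), (2,4), (3,6)}
Size: 3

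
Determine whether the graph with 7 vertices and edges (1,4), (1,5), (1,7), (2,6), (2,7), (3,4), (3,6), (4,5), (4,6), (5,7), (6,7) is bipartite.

Step 1: Attempt 2-coloring using BFS:
  Start at vertex 1, assign color 0
  Color vertex 4 with color 1 (neighbor of 1)
  Color vertex 5 with color 1 (neighbor of 1)
  Color vertex 7 with color 1 (neighbor of 1)
  Color vertex 3 with color 0 (neighbor of 4)

Step 2: Conflict found! Vertices 4 and 5 are adjacent but have the same color.
This means the graph contains an odd cycle.

The graph is NOT bipartite.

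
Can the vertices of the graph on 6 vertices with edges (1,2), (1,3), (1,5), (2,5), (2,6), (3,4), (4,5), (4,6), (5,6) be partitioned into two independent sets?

Step 1: Attempt 2-coloring using BFS:
  Start at vertex 1, assign color 0
  Color vertex 2 with color 1 (neighbor of 1)
  Color vertex 3 with color 1 (neighbor of 1)
  Color vertex 5 with color 1 (neighbor of 1)

Step 2: Conflict found! Vertices 2 and 5 are adjacent but have the same color.
This means the graph contains an odd cycle.

The graph is NOT bipartite.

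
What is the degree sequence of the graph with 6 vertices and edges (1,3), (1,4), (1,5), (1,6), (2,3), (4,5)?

Step 1: Count edges incident to each vertex:
  deg(1) = 4 (neighbors: 3, 4, 5, 6)
  deg(2) = 1 (neighbors: 3)
  deg(3) = 2 (neighbors: 1, 2)
  deg(4) = 2 (neighbors: 1, 5)
  deg(5) = 2 (neighbors: 1, 4)
  deg(6) = 1 (neighbors: 1)

Step 2: Sort degrees in non-increasing order:
  Degrees: [4, 1, 2, 2, 2, 1] -> sorted: [4, 2, 2, 2, 1, 1]

Degree sequence: [4, 2, 2, 2, 1, 1]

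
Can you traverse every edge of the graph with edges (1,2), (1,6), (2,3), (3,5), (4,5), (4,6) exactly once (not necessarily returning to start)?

Step 1: Find the degree of each vertex:
  deg(1) = 2
  deg(2) = 2
  deg(3) = 2
  deg(4) = 2
  deg(5) = 2
  deg(6) = 2

Step 2: Count vertices with odd degree:
  All vertices have even degree (0 odd-degree vertices)

Step 3: Apply Euler's theorem:
  - Eulerian circuit exists iff graph is connected and all vertices have even degree
  - Eulerian path exists iff graph is connected and has 0 or 2 odd-degree vertices

Graph is connected with 0 odd-degree vertices.
Both Eulerian circuit and Eulerian path exist.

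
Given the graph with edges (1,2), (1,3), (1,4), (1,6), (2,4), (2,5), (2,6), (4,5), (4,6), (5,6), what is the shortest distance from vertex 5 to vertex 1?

Step 1: Build adjacency list:
  1: 2, 3, 4, 6
  2: 1, 4, 5, 6
  3: 1
  4: 1, 2, 5, 6
  5: 2, 4, 6
  6: 1, 2, 4, 5

Step 2: BFS from vertex 5 to find shortest path to 1:
  vertex 2 reached at distance 1
  vertex 4 reached at distance 1
  vertex 6 reached at distance 1
  vertex 1 reached at distance 2

Step 3: Shortest path: 5 -> 2 -> 1
Path length: 2 edges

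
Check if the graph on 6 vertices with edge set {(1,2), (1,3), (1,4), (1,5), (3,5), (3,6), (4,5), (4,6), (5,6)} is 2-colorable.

Step 1: Attempt 2-coloring using BFS:
  Start at vertex 1, assign color 0
  Color vertex 2 with color 1 (neighbor of 1)
  Color vertex 3 with color 1 (neighbor of 1)
  Color vertex 4 with color 1 (neighbor of 1)
  Color vertex 5 with color 1 (neighbor of 1)

Step 2: Conflict found! Vertices 3 and 5 are adjacent but have the same color.
This means the graph contains an odd cycle.

The graph is NOT bipartite.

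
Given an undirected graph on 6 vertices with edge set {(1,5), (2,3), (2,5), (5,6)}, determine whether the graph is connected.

Step 1: Build adjacency list from edges:
  1: 5
  2: 3, 5
  3: 2
  4: (none)
  5: 1, 2, 6
  6: 5

Step 2: Run BFS/DFS from vertex 1:
  Visited: {1, 5, 2, 6, 3}
  Reached 5 of 6 vertices

Step 3: Only 5 of 6 vertices reached. Graph is disconnected.
Connected components: {1, 2, 3, 5, 6}, {4}
Answer: No, the graph is not connected (2 components).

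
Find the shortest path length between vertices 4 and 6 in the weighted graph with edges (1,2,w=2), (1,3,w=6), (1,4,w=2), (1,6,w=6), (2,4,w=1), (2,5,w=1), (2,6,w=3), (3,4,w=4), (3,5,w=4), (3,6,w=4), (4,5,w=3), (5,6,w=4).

Step 1: Build adjacency list with weights:
  1: 2(w=2), 3(w=6), 4(w=2), 6(w=6)
  2: 1(w=2), 4(w=1), 5(w=1), 6(w=3)
  3: 1(w=6), 4(w=4), 5(w=4), 6(w=4)
  4: 1(w=2), 2(w=1), 3(w=4), 5(w=3)
  5: 2(w=1), 3(w=4), 4(w=3), 6(w=4)
  6: 1(w=6), 2(w=3), 3(w=4), 5(w=4)

Step 2: Apply Dijkstra's algorithm from vertex 4:
  Visit vertex 4 (distance=0)
    Update dist[1] = 2
    Update dist[2] = 1
    Update dist[3] = 4
    Update dist[5] = 3
  Visit vertex 2 (distance=1)
    Update dist[5] = 2
    Update dist[6] = 4
  Visit vertex 1 (distance=2)
  Visit vertex 5 (distance=2)
  Visit vertex 3 (distance=4)
  Visit vertex 6 (distance=4)

Step 3: Shortest path: 4 -> 2 -> 6
Total weight: 1 + 3 = 4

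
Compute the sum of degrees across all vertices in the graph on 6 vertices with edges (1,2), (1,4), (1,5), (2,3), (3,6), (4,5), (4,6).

Step 1: Count edges incident to each vertex:
  deg(1) = 3 (neighbors: 2, 4, 5)
  deg(2) = 2 (neighbors: 1, 3)
  deg(3) = 2 (neighbors: 2, 6)
  deg(4) = 3 (neighbors: 1, 5, 6)
  deg(5) = 2 (neighbors: 1, 4)
  deg(6) = 2 (neighbors: 3, 4)

Step 2: Sum all degrees:
  3 + 2 + 2 + 3 + 2 + 2 = 14

Verification: sum of degrees = 2 * |E| = 2 * 7 = 14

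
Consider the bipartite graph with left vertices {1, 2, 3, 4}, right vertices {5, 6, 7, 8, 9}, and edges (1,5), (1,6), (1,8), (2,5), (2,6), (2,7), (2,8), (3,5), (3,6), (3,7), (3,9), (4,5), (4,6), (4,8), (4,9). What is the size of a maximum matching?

Step 1: List the neighbors of each left vertex:
  1: 5, 6, 8
  2: 5, 6, 7, 8
  3: 5, 6, 7, 9
  4: 5, 6, 8, 9

Step 2: Greedily match left vertices, then look for augmenting paths:
  Match 1 -- 5
  Match 2 -- 6
  Match 3 -- 7
  Match 4 -- 8
  No augmenting path remains.

Step 3: Verify this is maximum:
  Matching size 4 = min(|L|, |R|) = min(4, 5), which is an upper bound, so this matching is maximum.

Maximum matching: {(1,5), (2,6), (3,7), (4,8)}
Size: 4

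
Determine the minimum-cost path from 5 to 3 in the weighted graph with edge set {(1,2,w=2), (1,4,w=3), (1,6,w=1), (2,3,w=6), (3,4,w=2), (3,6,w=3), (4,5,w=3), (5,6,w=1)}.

Step 1: Build adjacency list with weights:
  1: 2(w=2), 4(w=3), 6(w=1)
  2: 1(w=2), 3(w=6)
  3: 2(w=6), 4(w=2), 6(w=3)
  4: 1(w=3), 3(w=2), 5(w=3)
  5: 4(w=3), 6(w=1)
  6: 1(w=1), 3(w=3), 5(w=1)

Step 2: Apply Dijkstra's algorithm from vertex 5:
  Visit vertex 5 (distance=0)
    Update dist[4] = 3
    Update dist[6] = 1
  Visit vertex 6 (distance=1)
    Update dist[1] = 2
    Update dist[3] = 4
  Visit vertex 1 (distance=2)
    Update dist[2] = 4
  Visit vertex 4 (distance=3)
  Visit vertex 2 (distance=4)
  Visit vertex 3 (distance=4)

Step 3: Shortest path: 5 -> 6 -> 3
Total weight: 1 + 3 = 4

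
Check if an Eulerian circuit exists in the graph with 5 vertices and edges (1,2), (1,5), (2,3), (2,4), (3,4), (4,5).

Step 1: Find the degree of each vertex:
  deg(1) = 2
  deg(2) = 3
  deg(3) = 2
  deg(4) = 3
  deg(5) = 2

Step 2: Count vertices with odd degree:
  Odd-degree vertices: 2, 4 (2 total)

Step 3: Apply Euler's theorem:
  - Eulerian circuit exists iff graph is connected and all vertices have even degree
  - Eulerian path exists iff graph is connected and has 0 or 2 odd-degree vertices

Graph is connected with exactly 2 odd-degree vertices (2, 4).
Eulerian path exists (starting and ending at the odd-degree vertices), but no Eulerian circuit.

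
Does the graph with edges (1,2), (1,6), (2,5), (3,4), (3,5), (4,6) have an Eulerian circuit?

Step 1: Find the degree of each vertex:
  deg(1) = 2
  deg(2) = 2
  deg(3) = 2
  deg(4) = 2
  deg(5) = 2
  deg(6) = 2

Step 2: Count vertices with odd degree:
  All vertices have even degree (0 odd-degree vertices)

Step 3: Apply Euler's theorem:
  - Eulerian circuit exists iff graph is connected and all vertices have even degree
  - Eulerian path exists iff graph is connected and has 0 or 2 odd-degree vertices

Graph is connected with 0 odd-degree vertices.
Both Eulerian circuit and Eulerian path exist.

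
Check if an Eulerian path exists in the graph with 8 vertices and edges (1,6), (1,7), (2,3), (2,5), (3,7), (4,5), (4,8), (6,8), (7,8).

Step 1: Find the degree of each vertex:
  deg(1) = 2
  deg(2) = 2
  deg(3) = 2
  deg(4) = 2
  deg(5) = 2
  deg(6) = 2
  deg(7) = 3
  deg(8) = 3

Step 2: Count vertices with odd degree:
  Odd-degree vertices: 7, 8 (2 total)

Step 3: Apply Euler's theorem:
  - Eulerian circuit exists iff graph is connected and all vertices have even degree
  - Eulerian path exists iff graph is connected and has 0 or 2 odd-degree vertices

Graph is connected with exactly 2 odd-degree vertices (7, 8).
Eulerian path exists (starting and ending at the odd-degree vertices), but no Eulerian circuit.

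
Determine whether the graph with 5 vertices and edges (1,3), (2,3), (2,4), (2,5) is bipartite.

Step 1: Attempt 2-coloring using BFS:
  Start at vertex 1, assign color 0
  Color vertex 3 with color 1 (neighbor of 1)
  Color vertex 2 with color 0 (neighbor of 3)
  Color vertex 4 with color 1 (neighbor of 2)
  Color vertex 5 with color 1 (neighbor of 2)

Step 2: 2-coloring succeeded. No conflicts found.
  Set A (color 0): {1, 2}
  Set B (color 1): {3, 4, 5}

The graph is bipartite with partition {1, 2}, {3, 4, 5}.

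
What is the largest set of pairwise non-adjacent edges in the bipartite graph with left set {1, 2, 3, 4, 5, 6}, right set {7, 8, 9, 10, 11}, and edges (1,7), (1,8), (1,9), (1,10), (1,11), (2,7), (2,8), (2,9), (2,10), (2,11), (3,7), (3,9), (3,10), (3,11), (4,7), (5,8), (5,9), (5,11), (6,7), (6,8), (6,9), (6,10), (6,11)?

Step 1: List the neighbors of each left vertex:
  1: 7, 8, 9, 10, 11
  2: 7, 8, 9, 10, 11
  3: 7, 9, 10, 11
  4: 7
  5: 8, 9, 11
  6: 7, 8, 9, 10, 11

Step 2: Greedily match left vertices, then look for augmenting paths:
  Match 1 -- 7
  Match 2 -- 8
  Match 3 -- 9
  Match 5 -- 11
  Match 6 -- 10
  No augmenting path remains.

Step 3: Verify this is maximum:
  Matching size 5 = min(|L|, |R|) = min(6, 5), which is an upper bound, so this matching is maximum.

Maximum matching: {(1,7), (2,8), (3,9), (5,11), (6,10)}
Size: 5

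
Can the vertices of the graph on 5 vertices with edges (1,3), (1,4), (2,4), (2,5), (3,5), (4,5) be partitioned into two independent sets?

Step 1: Attempt 2-coloring using BFS:
  Start at vertex 1, assign color 0
  Color vertex 3 with color 1 (neighbor of 1)
  Color vertex 4 with color 1 (neighbor of 1)
  Color vertex 5 with color 0 (neighbor of 3)
  Color vertex 2 with color 0 (neighbor of 4)

Step 2: Conflict found! Vertices 5 and 2 are adjacent but have the same color.
This means the graph contains an odd cycle.

The graph is NOT bipartite.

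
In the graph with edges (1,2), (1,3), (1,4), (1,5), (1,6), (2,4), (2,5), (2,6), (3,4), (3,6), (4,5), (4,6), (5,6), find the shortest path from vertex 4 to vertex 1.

Step 1: Build adjacency list:
  1: 2, 3, 4, 5, 6
  2: 1, 4, 5, 6
  3: 1, 4, 6
  4: 1, 2, 3, 5, 6
  5: 1, 2, 4, 6
  6: 1, 2, 3, 4, 5

Step 2: BFS from vertex 4 to find shortest path to 1:
  vertex 1 reached at distance 1

Step 3: Shortest path: 4 -> 1
Path length: 1 edge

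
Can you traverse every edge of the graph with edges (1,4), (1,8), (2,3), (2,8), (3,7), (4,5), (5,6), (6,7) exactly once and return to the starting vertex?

Step 1: Find the degree of each vertex:
  deg(1) = 2
  deg(2) = 2
  deg(3) = 2
  deg(4) = 2
  deg(5) = 2
  deg(6) = 2
  deg(7) = 2
  deg(8) = 2

Step 2: Count vertices with odd degree:
  All vertices have even degree (0 odd-degree vertices)

Step 3: Apply Euler's theorem:
  - Eulerian circuit exists iff graph is connected and all vertices have even degree
  - Eulerian path exists iff graph is connected and has 0 or 2 odd-degree vertices

Graph is connected with 0 odd-degree vertices.
Both Eulerian circuit and Eulerian path exist.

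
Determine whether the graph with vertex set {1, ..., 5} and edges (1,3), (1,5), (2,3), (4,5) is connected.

Step 1: Build adjacency list from edges:
  1: 3, 5
  2: 3
  3: 1, 2
  4: 5
  5: 1, 4

Step 2: Run BFS/DFS from vertex 1:
  Visited: {1, 3, 5, 2, 4}
  Reached 5 of 5 vertices

Step 3: All 5 vertices reached from vertex 1, so the graph is connected.
Answer: Yes, the graph is connected.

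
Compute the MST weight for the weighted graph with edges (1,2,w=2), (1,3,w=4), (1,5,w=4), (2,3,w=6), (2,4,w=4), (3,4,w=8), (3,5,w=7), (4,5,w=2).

Apply Kruskal's algorithm (sort edges by weight, add if no cycle):

Sorted edges by weight:
  (1,2) w=2
  (4,5) w=2
  (1,3) w=4
  (1,5) w=4
  (2,4) w=4
  (2,3) w=6
  (3,5) w=7
  (3,4) w=8

Add edge (1,2) w=2 -- no cycle. Running total: 2
Add edge (4,5) w=2 -- no cycle. Running total: 4
Add edge (1,3) w=4 -- no cycle. Running total: 8
Add edge (1,5) w=4 -- no cycle. Running total: 12

MST edges: (1,2,w=2), (4,5,w=2), (1,3,w=4), (1,5,w=4)
Total MST weight: 2 + 2 + 4 + 4 = 12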